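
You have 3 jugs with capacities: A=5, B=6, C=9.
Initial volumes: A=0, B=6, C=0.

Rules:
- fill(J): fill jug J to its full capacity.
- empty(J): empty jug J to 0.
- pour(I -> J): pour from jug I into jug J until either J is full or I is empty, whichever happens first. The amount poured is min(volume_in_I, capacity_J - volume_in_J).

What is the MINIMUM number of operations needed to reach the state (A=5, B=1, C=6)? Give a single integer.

BFS from (A=0, B=6, C=0). One shortest path:
  1. pour(B -> C) -> (A=0 B=0 C=6)
  2. fill(B) -> (A=0 B=6 C=6)
  3. pour(B -> A) -> (A=5 B=1 C=6)
Reached target in 3 moves.

Answer: 3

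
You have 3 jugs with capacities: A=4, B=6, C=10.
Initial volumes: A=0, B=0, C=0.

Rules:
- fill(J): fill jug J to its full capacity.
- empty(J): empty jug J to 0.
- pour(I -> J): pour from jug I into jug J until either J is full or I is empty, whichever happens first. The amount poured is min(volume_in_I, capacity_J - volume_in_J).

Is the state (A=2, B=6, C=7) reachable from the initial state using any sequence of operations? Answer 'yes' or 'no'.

BFS explored all 64 reachable states.
Reachable set includes: (0,0,0), (0,0,2), (0,0,4), (0,0,6), (0,0,8), (0,0,10), (0,2,0), (0,2,2), (0,2,4), (0,2,6), (0,2,8), (0,2,10) ...
Target (A=2, B=6, C=7) not in reachable set → no.

Answer: no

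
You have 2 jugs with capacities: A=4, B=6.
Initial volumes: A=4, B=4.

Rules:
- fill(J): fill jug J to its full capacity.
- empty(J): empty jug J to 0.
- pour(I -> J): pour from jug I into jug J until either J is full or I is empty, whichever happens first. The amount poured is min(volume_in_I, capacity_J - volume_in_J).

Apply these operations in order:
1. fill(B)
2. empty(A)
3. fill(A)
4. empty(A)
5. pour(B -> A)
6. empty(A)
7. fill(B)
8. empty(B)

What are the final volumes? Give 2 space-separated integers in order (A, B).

Answer: 0 0

Derivation:
Step 1: fill(B) -> (A=4 B=6)
Step 2: empty(A) -> (A=0 B=6)
Step 3: fill(A) -> (A=4 B=6)
Step 4: empty(A) -> (A=0 B=6)
Step 5: pour(B -> A) -> (A=4 B=2)
Step 6: empty(A) -> (A=0 B=2)
Step 7: fill(B) -> (A=0 B=6)
Step 8: empty(B) -> (A=0 B=0)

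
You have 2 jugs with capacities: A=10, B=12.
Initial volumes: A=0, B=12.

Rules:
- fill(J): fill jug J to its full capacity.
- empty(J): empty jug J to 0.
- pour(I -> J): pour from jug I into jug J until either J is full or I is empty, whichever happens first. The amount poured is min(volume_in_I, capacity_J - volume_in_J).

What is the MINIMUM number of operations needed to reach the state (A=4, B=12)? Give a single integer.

Answer: 8

Derivation:
BFS from (A=0, B=12). One shortest path:
  1. pour(B -> A) -> (A=10 B=2)
  2. empty(A) -> (A=0 B=2)
  3. pour(B -> A) -> (A=2 B=0)
  4. fill(B) -> (A=2 B=12)
  5. pour(B -> A) -> (A=10 B=4)
  6. empty(A) -> (A=0 B=4)
  7. pour(B -> A) -> (A=4 B=0)
  8. fill(B) -> (A=4 B=12)
Reached target in 8 moves.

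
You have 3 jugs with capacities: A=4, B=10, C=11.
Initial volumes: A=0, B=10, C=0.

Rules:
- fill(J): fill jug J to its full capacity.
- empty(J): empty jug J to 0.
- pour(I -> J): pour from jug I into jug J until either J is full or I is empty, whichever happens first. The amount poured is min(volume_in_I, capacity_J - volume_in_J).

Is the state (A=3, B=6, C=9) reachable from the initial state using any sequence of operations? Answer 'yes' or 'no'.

Answer: no

Derivation:
BFS explored all 390 reachable states.
Reachable set includes: (0,0,0), (0,0,1), (0,0,2), (0,0,3), (0,0,4), (0,0,5), (0,0,6), (0,0,7), (0,0,8), (0,0,9), (0,0,10), (0,0,11) ...
Target (A=3, B=6, C=9) not in reachable set → no.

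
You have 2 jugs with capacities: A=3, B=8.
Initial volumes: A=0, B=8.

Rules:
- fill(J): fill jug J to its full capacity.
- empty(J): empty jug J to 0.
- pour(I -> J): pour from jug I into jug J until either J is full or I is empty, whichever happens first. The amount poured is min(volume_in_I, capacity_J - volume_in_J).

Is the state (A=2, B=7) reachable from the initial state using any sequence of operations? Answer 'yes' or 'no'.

Answer: no

Derivation:
BFS explored all 22 reachable states.
Reachable set includes: (0,0), (0,1), (0,2), (0,3), (0,4), (0,5), (0,6), (0,7), (0,8), (1,0), (1,8), (2,0) ...
Target (A=2, B=7) not in reachable set → no.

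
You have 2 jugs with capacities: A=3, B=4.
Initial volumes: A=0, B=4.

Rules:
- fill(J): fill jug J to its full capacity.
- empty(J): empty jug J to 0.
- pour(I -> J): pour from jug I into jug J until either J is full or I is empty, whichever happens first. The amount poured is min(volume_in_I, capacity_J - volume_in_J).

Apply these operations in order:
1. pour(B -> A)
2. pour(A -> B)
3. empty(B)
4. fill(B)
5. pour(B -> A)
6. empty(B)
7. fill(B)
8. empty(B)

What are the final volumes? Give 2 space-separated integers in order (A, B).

Answer: 3 0

Derivation:
Step 1: pour(B -> A) -> (A=3 B=1)
Step 2: pour(A -> B) -> (A=0 B=4)
Step 3: empty(B) -> (A=0 B=0)
Step 4: fill(B) -> (A=0 B=4)
Step 5: pour(B -> A) -> (A=3 B=1)
Step 6: empty(B) -> (A=3 B=0)
Step 7: fill(B) -> (A=3 B=4)
Step 8: empty(B) -> (A=3 B=0)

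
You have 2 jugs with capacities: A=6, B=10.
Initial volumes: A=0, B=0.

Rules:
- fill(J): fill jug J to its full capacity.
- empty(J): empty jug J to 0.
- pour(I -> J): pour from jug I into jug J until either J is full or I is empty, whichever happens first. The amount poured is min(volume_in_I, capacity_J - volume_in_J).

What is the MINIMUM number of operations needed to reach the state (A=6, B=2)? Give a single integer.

Answer: 7

Derivation:
BFS from (A=0, B=0). One shortest path:
  1. fill(A) -> (A=6 B=0)
  2. pour(A -> B) -> (A=0 B=6)
  3. fill(A) -> (A=6 B=6)
  4. pour(A -> B) -> (A=2 B=10)
  5. empty(B) -> (A=2 B=0)
  6. pour(A -> B) -> (A=0 B=2)
  7. fill(A) -> (A=6 B=2)
Reached target in 7 moves.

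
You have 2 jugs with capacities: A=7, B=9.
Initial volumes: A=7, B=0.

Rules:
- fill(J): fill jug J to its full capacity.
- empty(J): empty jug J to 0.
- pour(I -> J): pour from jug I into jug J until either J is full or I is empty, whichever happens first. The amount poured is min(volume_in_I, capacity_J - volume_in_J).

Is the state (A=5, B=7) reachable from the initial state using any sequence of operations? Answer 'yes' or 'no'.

Answer: no

Derivation:
BFS explored all 32 reachable states.
Reachable set includes: (0,0), (0,1), (0,2), (0,3), (0,4), (0,5), (0,6), (0,7), (0,8), (0,9), (1,0), (1,9) ...
Target (A=5, B=7) not in reachable set → no.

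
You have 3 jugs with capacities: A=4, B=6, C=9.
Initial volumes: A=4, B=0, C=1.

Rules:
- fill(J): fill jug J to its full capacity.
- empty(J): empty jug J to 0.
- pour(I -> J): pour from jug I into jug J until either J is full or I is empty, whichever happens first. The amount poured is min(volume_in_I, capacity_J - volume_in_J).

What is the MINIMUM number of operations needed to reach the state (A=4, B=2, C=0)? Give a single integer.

Answer: 4

Derivation:
BFS from (A=4, B=0, C=1). One shortest path:
  1. empty(A) -> (A=0 B=0 C=1)
  2. fill(B) -> (A=0 B=6 C=1)
  3. empty(C) -> (A=0 B=6 C=0)
  4. pour(B -> A) -> (A=4 B=2 C=0)
Reached target in 4 moves.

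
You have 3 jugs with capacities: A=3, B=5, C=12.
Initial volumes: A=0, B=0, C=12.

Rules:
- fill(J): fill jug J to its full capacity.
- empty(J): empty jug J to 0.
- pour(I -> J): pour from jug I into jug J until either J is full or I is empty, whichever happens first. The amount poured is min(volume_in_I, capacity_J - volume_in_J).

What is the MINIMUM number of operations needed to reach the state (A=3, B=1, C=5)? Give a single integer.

BFS from (A=0, B=0, C=12). One shortest path:
  1. fill(A) -> (A=3 B=0 C=12)
  2. empty(C) -> (A=3 B=0 C=0)
  3. pour(A -> B) -> (A=0 B=3 C=0)
  4. fill(A) -> (A=3 B=3 C=0)
  5. pour(A -> B) -> (A=1 B=5 C=0)
  6. pour(B -> C) -> (A=1 B=0 C=5)
  7. pour(A -> B) -> (A=0 B=1 C=5)
  8. fill(A) -> (A=3 B=1 C=5)
Reached target in 8 moves.

Answer: 8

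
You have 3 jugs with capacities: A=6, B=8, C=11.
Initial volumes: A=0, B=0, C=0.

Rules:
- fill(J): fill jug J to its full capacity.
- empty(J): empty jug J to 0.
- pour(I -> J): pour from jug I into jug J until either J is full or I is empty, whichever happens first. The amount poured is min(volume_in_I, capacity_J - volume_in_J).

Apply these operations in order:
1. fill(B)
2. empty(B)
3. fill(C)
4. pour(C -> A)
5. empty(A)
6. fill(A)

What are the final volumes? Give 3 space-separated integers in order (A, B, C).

Answer: 6 0 5

Derivation:
Step 1: fill(B) -> (A=0 B=8 C=0)
Step 2: empty(B) -> (A=0 B=0 C=0)
Step 3: fill(C) -> (A=0 B=0 C=11)
Step 4: pour(C -> A) -> (A=6 B=0 C=5)
Step 5: empty(A) -> (A=0 B=0 C=5)
Step 6: fill(A) -> (A=6 B=0 C=5)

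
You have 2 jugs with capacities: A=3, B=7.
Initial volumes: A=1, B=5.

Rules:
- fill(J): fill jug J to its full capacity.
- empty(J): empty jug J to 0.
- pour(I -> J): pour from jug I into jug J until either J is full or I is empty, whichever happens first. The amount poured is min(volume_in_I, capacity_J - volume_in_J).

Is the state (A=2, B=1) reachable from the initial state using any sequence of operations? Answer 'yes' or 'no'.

BFS explored all 21 reachable states.
Reachable set includes: (0,0), (0,1), (0,2), (0,3), (0,4), (0,5), (0,6), (0,7), (1,0), (1,5), (1,7), (2,0) ...
Target (A=2, B=1) not in reachable set → no.

Answer: no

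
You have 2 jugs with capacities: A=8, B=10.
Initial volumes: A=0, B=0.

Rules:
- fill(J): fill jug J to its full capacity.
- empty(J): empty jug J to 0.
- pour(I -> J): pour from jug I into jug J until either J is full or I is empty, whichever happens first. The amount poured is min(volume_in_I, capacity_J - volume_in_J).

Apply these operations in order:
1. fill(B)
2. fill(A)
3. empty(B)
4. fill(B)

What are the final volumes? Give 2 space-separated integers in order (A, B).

Step 1: fill(B) -> (A=0 B=10)
Step 2: fill(A) -> (A=8 B=10)
Step 3: empty(B) -> (A=8 B=0)
Step 4: fill(B) -> (A=8 B=10)

Answer: 8 10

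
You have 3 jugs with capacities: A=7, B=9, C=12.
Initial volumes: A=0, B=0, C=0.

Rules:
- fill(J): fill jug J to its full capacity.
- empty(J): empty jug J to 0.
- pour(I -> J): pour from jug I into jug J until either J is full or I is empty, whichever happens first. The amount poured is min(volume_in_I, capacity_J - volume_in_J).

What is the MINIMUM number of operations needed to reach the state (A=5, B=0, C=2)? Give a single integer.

Answer: 7

Derivation:
BFS from (A=0, B=0, C=0). One shortest path:
  1. fill(A) -> (A=7 B=0 C=0)
  2. fill(B) -> (A=7 B=9 C=0)
  3. pour(B -> C) -> (A=7 B=0 C=9)
  4. pour(A -> B) -> (A=0 B=7 C=9)
  5. pour(C -> A) -> (A=7 B=7 C=2)
  6. pour(A -> B) -> (A=5 B=9 C=2)
  7. empty(B) -> (A=5 B=0 C=2)
Reached target in 7 moves.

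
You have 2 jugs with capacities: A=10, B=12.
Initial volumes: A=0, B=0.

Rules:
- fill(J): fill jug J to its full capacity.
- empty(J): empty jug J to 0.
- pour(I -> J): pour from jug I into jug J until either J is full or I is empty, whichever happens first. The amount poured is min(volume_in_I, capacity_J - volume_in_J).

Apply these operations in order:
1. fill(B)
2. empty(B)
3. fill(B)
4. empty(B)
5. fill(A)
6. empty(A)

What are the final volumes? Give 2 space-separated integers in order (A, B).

Answer: 0 0

Derivation:
Step 1: fill(B) -> (A=0 B=12)
Step 2: empty(B) -> (A=0 B=0)
Step 3: fill(B) -> (A=0 B=12)
Step 4: empty(B) -> (A=0 B=0)
Step 5: fill(A) -> (A=10 B=0)
Step 6: empty(A) -> (A=0 B=0)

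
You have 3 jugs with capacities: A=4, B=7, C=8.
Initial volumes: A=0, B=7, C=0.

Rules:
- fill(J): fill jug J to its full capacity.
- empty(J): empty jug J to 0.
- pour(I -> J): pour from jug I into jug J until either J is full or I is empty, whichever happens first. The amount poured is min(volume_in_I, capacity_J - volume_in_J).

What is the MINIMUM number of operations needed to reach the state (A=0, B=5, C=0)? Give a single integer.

Answer: 7

Derivation:
BFS from (A=0, B=7, C=0). One shortest path:
  1. fill(A) -> (A=4 B=7 C=0)
  2. empty(B) -> (A=4 B=0 C=0)
  3. fill(C) -> (A=4 B=0 C=8)
  4. pour(A -> B) -> (A=0 B=4 C=8)
  5. pour(C -> B) -> (A=0 B=7 C=5)
  6. empty(B) -> (A=0 B=0 C=5)
  7. pour(C -> B) -> (A=0 B=5 C=0)
Reached target in 7 moves.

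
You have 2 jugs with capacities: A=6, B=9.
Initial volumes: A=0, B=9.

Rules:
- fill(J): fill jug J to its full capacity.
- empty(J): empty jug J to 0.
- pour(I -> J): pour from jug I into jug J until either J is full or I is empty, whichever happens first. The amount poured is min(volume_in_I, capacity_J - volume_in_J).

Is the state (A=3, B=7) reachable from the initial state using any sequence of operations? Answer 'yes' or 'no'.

BFS explored all 10 reachable states.
Reachable set includes: (0,0), (0,3), (0,6), (0,9), (3,0), (3,9), (6,0), (6,3), (6,6), (6,9)
Target (A=3, B=7) not in reachable set → no.

Answer: no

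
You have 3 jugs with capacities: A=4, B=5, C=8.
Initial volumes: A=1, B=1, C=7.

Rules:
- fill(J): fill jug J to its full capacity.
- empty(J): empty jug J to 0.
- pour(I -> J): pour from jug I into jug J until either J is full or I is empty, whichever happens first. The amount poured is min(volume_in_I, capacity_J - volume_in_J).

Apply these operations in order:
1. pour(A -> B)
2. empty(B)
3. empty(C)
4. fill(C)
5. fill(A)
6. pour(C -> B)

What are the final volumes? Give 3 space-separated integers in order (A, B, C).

Step 1: pour(A -> B) -> (A=0 B=2 C=7)
Step 2: empty(B) -> (A=0 B=0 C=7)
Step 3: empty(C) -> (A=0 B=0 C=0)
Step 4: fill(C) -> (A=0 B=0 C=8)
Step 5: fill(A) -> (A=4 B=0 C=8)
Step 6: pour(C -> B) -> (A=4 B=5 C=3)

Answer: 4 5 3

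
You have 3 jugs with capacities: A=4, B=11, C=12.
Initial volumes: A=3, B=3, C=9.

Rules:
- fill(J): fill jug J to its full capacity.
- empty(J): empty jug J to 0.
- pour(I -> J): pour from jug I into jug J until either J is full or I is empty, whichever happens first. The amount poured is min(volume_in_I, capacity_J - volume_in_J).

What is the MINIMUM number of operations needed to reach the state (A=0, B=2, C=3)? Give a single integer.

Answer: 6

Derivation:
BFS from (A=3, B=3, C=9). One shortest path:
  1. empty(C) -> (A=3 B=3 C=0)
  2. pour(B -> C) -> (A=3 B=0 C=3)
  3. fill(B) -> (A=3 B=11 C=3)
  4. pour(B -> C) -> (A=3 B=2 C=12)
  5. empty(C) -> (A=3 B=2 C=0)
  6. pour(A -> C) -> (A=0 B=2 C=3)
Reached target in 6 moves.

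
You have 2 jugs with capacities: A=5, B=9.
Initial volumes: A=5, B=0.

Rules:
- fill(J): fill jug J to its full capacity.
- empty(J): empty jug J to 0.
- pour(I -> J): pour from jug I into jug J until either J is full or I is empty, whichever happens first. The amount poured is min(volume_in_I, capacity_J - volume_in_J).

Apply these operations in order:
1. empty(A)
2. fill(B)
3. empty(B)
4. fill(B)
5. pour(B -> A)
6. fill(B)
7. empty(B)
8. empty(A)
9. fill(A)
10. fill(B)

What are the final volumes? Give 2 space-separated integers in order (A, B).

Step 1: empty(A) -> (A=0 B=0)
Step 2: fill(B) -> (A=0 B=9)
Step 3: empty(B) -> (A=0 B=0)
Step 4: fill(B) -> (A=0 B=9)
Step 5: pour(B -> A) -> (A=5 B=4)
Step 6: fill(B) -> (A=5 B=9)
Step 7: empty(B) -> (A=5 B=0)
Step 8: empty(A) -> (A=0 B=0)
Step 9: fill(A) -> (A=5 B=0)
Step 10: fill(B) -> (A=5 B=9)

Answer: 5 9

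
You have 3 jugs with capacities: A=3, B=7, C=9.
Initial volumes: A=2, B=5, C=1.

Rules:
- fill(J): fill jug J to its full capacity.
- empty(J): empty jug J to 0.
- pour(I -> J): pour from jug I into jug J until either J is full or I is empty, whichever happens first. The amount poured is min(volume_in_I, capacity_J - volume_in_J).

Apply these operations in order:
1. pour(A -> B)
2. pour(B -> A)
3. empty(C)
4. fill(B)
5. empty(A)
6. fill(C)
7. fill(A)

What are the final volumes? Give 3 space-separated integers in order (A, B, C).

Step 1: pour(A -> B) -> (A=0 B=7 C=1)
Step 2: pour(B -> A) -> (A=3 B=4 C=1)
Step 3: empty(C) -> (A=3 B=4 C=0)
Step 4: fill(B) -> (A=3 B=7 C=0)
Step 5: empty(A) -> (A=0 B=7 C=0)
Step 6: fill(C) -> (A=0 B=7 C=9)
Step 7: fill(A) -> (A=3 B=7 C=9)

Answer: 3 7 9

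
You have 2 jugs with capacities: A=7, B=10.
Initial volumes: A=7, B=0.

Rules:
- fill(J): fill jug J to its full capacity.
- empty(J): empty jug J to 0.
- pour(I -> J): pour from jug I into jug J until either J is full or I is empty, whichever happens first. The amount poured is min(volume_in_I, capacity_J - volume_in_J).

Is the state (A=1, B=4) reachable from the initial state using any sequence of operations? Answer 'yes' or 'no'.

Answer: no

Derivation:
BFS explored all 34 reachable states.
Reachable set includes: (0,0), (0,1), (0,2), (0,3), (0,4), (0,5), (0,6), (0,7), (0,8), (0,9), (0,10), (1,0) ...
Target (A=1, B=4) not in reachable set → no.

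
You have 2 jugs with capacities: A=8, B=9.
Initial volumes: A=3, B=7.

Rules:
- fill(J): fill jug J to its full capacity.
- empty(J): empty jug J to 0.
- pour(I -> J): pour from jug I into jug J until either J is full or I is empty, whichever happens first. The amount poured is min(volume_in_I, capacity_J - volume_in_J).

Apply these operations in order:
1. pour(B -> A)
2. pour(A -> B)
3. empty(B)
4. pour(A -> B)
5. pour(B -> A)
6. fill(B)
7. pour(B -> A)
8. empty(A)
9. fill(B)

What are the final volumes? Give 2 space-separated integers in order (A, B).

Step 1: pour(B -> A) -> (A=8 B=2)
Step 2: pour(A -> B) -> (A=1 B=9)
Step 3: empty(B) -> (A=1 B=0)
Step 4: pour(A -> B) -> (A=0 B=1)
Step 5: pour(B -> A) -> (A=1 B=0)
Step 6: fill(B) -> (A=1 B=9)
Step 7: pour(B -> A) -> (A=8 B=2)
Step 8: empty(A) -> (A=0 B=2)
Step 9: fill(B) -> (A=0 B=9)

Answer: 0 9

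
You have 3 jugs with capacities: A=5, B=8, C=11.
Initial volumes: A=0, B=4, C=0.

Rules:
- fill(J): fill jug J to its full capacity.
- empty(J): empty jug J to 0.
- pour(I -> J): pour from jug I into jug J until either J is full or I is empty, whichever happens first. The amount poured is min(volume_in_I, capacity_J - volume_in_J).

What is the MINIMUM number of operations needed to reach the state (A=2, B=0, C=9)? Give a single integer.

BFS from (A=0, B=4, C=0). One shortest path:
  1. empty(B) -> (A=0 B=0 C=0)
  2. fill(C) -> (A=0 B=0 C=11)
  3. pour(C -> A) -> (A=5 B=0 C=6)
  4. pour(A -> B) -> (A=0 B=5 C=6)
  5. pour(C -> A) -> (A=5 B=5 C=1)
  6. pour(A -> B) -> (A=2 B=8 C=1)
  7. pour(B -> C) -> (A=2 B=0 C=9)
Reached target in 7 moves.

Answer: 7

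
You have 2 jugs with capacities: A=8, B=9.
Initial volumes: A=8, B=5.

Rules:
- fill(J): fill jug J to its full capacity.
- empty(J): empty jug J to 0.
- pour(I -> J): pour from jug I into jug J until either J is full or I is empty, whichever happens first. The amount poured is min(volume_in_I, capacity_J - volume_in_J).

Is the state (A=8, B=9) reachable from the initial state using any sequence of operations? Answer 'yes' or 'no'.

Answer: yes

Derivation:
BFS from (A=8, B=5):
  1. fill(B) -> (A=8 B=9)
Target reached → yes.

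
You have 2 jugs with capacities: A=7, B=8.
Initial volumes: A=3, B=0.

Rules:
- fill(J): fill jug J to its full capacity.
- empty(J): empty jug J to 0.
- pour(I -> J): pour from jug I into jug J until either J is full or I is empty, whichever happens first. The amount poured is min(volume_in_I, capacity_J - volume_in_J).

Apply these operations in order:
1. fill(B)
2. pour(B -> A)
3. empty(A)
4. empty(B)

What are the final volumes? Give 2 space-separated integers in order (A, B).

Step 1: fill(B) -> (A=3 B=8)
Step 2: pour(B -> A) -> (A=7 B=4)
Step 3: empty(A) -> (A=0 B=4)
Step 4: empty(B) -> (A=0 B=0)

Answer: 0 0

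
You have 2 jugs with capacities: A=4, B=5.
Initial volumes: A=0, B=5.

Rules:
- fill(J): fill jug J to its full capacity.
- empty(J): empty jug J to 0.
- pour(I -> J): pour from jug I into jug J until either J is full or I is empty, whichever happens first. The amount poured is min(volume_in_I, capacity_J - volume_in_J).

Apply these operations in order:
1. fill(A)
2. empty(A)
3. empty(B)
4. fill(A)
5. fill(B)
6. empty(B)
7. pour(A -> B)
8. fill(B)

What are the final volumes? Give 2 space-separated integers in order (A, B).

Step 1: fill(A) -> (A=4 B=5)
Step 2: empty(A) -> (A=0 B=5)
Step 3: empty(B) -> (A=0 B=0)
Step 4: fill(A) -> (A=4 B=0)
Step 5: fill(B) -> (A=4 B=5)
Step 6: empty(B) -> (A=4 B=0)
Step 7: pour(A -> B) -> (A=0 B=4)
Step 8: fill(B) -> (A=0 B=5)

Answer: 0 5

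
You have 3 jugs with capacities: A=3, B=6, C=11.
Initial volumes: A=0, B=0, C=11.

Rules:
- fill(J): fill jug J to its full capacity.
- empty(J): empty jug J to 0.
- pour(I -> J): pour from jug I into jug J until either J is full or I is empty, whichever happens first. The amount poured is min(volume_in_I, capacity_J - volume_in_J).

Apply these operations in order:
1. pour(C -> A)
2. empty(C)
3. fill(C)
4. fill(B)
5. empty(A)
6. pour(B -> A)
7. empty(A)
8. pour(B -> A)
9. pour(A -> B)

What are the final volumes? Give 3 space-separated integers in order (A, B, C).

Answer: 0 3 11

Derivation:
Step 1: pour(C -> A) -> (A=3 B=0 C=8)
Step 2: empty(C) -> (A=3 B=0 C=0)
Step 3: fill(C) -> (A=3 B=0 C=11)
Step 4: fill(B) -> (A=3 B=6 C=11)
Step 5: empty(A) -> (A=0 B=6 C=11)
Step 6: pour(B -> A) -> (A=3 B=3 C=11)
Step 7: empty(A) -> (A=0 B=3 C=11)
Step 8: pour(B -> A) -> (A=3 B=0 C=11)
Step 9: pour(A -> B) -> (A=0 B=3 C=11)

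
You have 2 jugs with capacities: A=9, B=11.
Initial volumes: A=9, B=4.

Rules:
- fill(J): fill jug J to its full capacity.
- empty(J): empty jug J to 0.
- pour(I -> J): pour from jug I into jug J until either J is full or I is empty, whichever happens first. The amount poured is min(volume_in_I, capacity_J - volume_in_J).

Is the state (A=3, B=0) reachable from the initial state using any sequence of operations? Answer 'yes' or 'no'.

Answer: yes

Derivation:
BFS from (A=9, B=4):
  1. empty(B) -> (A=9 B=0)
  2. pour(A -> B) -> (A=0 B=9)
  3. fill(A) -> (A=9 B=9)
  4. pour(A -> B) -> (A=7 B=11)
  5. empty(B) -> (A=7 B=0)
  6. pour(A -> B) -> (A=0 B=7)
  7. fill(A) -> (A=9 B=7)
  8. pour(A -> B) -> (A=5 B=11)
  9. empty(B) -> (A=5 B=0)
  10. pour(A -> B) -> (A=0 B=5)
  11. fill(A) -> (A=9 B=5)
  12. pour(A -> B) -> (A=3 B=11)
  13. empty(B) -> (A=3 B=0)
Target reached → yes.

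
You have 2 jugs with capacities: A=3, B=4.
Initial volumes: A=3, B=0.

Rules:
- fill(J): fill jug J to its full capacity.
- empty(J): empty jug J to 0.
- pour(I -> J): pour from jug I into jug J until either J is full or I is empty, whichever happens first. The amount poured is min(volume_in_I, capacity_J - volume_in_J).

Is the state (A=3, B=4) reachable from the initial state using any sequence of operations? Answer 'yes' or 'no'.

Answer: yes

Derivation:
BFS from (A=3, B=0):
  1. fill(B) -> (A=3 B=4)
Target reached → yes.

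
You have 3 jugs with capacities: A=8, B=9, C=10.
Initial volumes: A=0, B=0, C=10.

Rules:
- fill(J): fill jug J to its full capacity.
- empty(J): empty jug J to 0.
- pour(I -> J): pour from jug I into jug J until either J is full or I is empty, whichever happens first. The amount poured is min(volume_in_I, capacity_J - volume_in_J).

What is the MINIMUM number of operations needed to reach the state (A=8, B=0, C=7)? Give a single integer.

Answer: 8

Derivation:
BFS from (A=0, B=0, C=10). One shortest path:
  1. fill(A) -> (A=8 B=0 C=10)
  2. fill(B) -> (A=8 B=9 C=10)
  3. empty(C) -> (A=8 B=9 C=0)
  4. pour(A -> C) -> (A=0 B=9 C=8)
  5. fill(A) -> (A=8 B=9 C=8)
  6. pour(B -> C) -> (A=8 B=7 C=10)
  7. empty(C) -> (A=8 B=7 C=0)
  8. pour(B -> C) -> (A=8 B=0 C=7)
Reached target in 8 moves.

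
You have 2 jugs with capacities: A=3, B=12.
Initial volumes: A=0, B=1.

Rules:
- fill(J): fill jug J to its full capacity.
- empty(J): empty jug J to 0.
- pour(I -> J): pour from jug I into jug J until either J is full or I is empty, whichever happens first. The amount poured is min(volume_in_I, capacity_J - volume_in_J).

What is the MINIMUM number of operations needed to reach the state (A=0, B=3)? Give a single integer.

BFS from (A=0, B=1). One shortest path:
  1. fill(A) -> (A=3 B=1)
  2. empty(B) -> (A=3 B=0)
  3. pour(A -> B) -> (A=0 B=3)
Reached target in 3 moves.

Answer: 3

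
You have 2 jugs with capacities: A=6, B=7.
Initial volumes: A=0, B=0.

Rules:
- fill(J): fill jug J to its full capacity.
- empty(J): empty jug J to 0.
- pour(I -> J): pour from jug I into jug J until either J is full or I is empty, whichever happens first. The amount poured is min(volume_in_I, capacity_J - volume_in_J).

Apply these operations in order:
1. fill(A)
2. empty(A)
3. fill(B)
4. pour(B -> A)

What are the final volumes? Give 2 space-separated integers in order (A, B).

Step 1: fill(A) -> (A=6 B=0)
Step 2: empty(A) -> (A=0 B=0)
Step 3: fill(B) -> (A=0 B=7)
Step 4: pour(B -> A) -> (A=6 B=1)

Answer: 6 1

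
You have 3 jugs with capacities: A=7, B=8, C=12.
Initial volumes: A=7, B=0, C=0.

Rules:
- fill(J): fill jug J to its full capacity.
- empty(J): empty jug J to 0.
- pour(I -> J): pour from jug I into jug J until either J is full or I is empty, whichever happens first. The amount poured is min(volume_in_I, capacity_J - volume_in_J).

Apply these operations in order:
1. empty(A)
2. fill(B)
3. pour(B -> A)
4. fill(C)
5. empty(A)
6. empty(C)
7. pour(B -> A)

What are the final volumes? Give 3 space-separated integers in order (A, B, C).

Answer: 1 0 0

Derivation:
Step 1: empty(A) -> (A=0 B=0 C=0)
Step 2: fill(B) -> (A=0 B=8 C=0)
Step 3: pour(B -> A) -> (A=7 B=1 C=0)
Step 4: fill(C) -> (A=7 B=1 C=12)
Step 5: empty(A) -> (A=0 B=1 C=12)
Step 6: empty(C) -> (A=0 B=1 C=0)
Step 7: pour(B -> A) -> (A=1 B=0 C=0)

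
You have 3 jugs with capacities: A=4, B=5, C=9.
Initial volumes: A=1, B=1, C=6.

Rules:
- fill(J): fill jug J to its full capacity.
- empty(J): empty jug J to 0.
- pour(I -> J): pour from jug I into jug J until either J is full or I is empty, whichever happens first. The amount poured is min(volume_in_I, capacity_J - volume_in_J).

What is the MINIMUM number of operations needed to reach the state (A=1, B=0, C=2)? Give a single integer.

BFS from (A=1, B=1, C=6). One shortest path:
  1. pour(C -> B) -> (A=1 B=5 C=2)
  2. empty(B) -> (A=1 B=0 C=2)
Reached target in 2 moves.

Answer: 2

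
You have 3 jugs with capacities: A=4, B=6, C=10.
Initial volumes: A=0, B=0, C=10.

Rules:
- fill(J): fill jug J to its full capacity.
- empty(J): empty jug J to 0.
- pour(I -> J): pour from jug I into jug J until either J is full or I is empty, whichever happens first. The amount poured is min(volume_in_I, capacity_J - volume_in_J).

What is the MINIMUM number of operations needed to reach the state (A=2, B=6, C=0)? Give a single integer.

Answer: 5

Derivation:
BFS from (A=0, B=0, C=10). One shortest path:
  1. fill(A) -> (A=4 B=0 C=10)
  2. empty(C) -> (A=4 B=0 C=0)
  3. pour(A -> B) -> (A=0 B=4 C=0)
  4. fill(A) -> (A=4 B=4 C=0)
  5. pour(A -> B) -> (A=2 B=6 C=0)
Reached target in 5 moves.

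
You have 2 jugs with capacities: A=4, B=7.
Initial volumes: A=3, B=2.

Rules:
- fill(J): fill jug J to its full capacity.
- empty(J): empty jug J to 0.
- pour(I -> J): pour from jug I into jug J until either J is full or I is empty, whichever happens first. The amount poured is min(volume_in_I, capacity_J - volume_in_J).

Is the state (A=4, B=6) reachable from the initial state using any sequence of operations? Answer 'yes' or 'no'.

BFS from (A=3, B=2):
  1. fill(B) -> (A=3 B=7)
  2. pour(B -> A) -> (A=4 B=6)
Target reached → yes.

Answer: yes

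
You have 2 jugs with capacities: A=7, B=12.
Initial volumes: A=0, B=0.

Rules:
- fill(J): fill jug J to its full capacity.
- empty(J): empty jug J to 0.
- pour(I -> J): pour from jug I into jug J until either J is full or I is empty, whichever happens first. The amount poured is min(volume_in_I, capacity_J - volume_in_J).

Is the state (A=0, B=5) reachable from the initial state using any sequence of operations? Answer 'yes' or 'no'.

Answer: yes

Derivation:
BFS from (A=0, B=0):
  1. fill(B) -> (A=0 B=12)
  2. pour(B -> A) -> (A=7 B=5)
  3. empty(A) -> (A=0 B=5)
Target reached → yes.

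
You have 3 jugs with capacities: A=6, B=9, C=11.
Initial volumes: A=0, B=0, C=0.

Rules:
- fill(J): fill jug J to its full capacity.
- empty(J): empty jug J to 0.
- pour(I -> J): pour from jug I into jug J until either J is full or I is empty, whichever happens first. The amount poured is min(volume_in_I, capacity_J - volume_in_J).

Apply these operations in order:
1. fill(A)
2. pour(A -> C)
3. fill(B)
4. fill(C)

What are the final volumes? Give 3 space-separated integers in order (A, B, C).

Step 1: fill(A) -> (A=6 B=0 C=0)
Step 2: pour(A -> C) -> (A=0 B=0 C=6)
Step 3: fill(B) -> (A=0 B=9 C=6)
Step 4: fill(C) -> (A=0 B=9 C=11)

Answer: 0 9 11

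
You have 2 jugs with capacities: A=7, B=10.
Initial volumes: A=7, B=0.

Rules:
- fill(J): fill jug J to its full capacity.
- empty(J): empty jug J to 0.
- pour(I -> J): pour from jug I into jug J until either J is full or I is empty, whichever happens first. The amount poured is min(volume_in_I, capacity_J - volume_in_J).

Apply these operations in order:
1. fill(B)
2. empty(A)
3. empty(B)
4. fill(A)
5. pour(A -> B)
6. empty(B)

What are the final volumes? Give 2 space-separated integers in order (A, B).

Answer: 0 0

Derivation:
Step 1: fill(B) -> (A=7 B=10)
Step 2: empty(A) -> (A=0 B=10)
Step 3: empty(B) -> (A=0 B=0)
Step 4: fill(A) -> (A=7 B=0)
Step 5: pour(A -> B) -> (A=0 B=7)
Step 6: empty(B) -> (A=0 B=0)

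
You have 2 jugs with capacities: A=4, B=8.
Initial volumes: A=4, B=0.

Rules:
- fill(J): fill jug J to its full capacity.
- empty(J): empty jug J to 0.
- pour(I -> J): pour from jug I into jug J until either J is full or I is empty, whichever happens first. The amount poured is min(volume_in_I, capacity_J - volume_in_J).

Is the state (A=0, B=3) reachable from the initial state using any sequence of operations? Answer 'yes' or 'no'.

BFS explored all 6 reachable states.
Reachable set includes: (0,0), (0,4), (0,8), (4,0), (4,4), (4,8)
Target (A=0, B=3) not in reachable set → no.

Answer: no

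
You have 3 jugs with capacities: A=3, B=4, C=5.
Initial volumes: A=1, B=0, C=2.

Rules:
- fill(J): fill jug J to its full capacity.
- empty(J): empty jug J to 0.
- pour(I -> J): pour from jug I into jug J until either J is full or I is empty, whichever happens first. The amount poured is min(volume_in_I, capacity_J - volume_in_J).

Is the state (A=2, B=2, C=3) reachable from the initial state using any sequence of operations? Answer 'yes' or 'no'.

Answer: no

Derivation:
BFS explored all 96 reachable states.
Reachable set includes: (0,0,0), (0,0,1), (0,0,2), (0,0,3), (0,0,4), (0,0,5), (0,1,0), (0,1,1), (0,1,2), (0,1,3), (0,1,4), (0,1,5) ...
Target (A=2, B=2, C=3) not in reachable set → no.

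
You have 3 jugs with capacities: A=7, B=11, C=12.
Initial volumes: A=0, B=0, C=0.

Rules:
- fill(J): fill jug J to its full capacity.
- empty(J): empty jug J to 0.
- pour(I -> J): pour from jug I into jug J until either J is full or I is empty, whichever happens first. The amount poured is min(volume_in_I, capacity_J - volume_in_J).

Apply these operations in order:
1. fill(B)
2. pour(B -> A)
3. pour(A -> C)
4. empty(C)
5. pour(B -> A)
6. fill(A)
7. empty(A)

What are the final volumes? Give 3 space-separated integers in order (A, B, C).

Step 1: fill(B) -> (A=0 B=11 C=0)
Step 2: pour(B -> A) -> (A=7 B=4 C=0)
Step 3: pour(A -> C) -> (A=0 B=4 C=7)
Step 4: empty(C) -> (A=0 B=4 C=0)
Step 5: pour(B -> A) -> (A=4 B=0 C=0)
Step 6: fill(A) -> (A=7 B=0 C=0)
Step 7: empty(A) -> (A=0 B=0 C=0)

Answer: 0 0 0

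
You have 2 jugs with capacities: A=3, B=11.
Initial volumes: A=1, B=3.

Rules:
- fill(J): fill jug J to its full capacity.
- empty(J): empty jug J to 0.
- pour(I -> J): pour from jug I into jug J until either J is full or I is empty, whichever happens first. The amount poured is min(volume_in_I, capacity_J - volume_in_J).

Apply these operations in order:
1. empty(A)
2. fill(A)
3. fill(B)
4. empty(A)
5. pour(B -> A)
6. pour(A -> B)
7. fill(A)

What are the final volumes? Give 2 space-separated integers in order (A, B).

Answer: 3 11

Derivation:
Step 1: empty(A) -> (A=0 B=3)
Step 2: fill(A) -> (A=3 B=3)
Step 3: fill(B) -> (A=3 B=11)
Step 4: empty(A) -> (A=0 B=11)
Step 5: pour(B -> A) -> (A=3 B=8)
Step 6: pour(A -> B) -> (A=0 B=11)
Step 7: fill(A) -> (A=3 B=11)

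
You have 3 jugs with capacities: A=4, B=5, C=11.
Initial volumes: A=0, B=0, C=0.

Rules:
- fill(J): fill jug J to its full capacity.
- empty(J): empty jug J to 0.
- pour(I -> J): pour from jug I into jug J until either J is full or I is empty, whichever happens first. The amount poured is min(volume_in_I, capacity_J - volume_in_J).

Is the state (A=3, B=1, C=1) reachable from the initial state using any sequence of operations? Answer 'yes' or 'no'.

BFS explored all 240 reachable states.
Reachable set includes: (0,0,0), (0,0,1), (0,0,2), (0,0,3), (0,0,4), (0,0,5), (0,0,6), (0,0,7), (0,0,8), (0,0,9), (0,0,10), (0,0,11) ...
Target (A=3, B=1, C=1) not in reachable set → no.

Answer: no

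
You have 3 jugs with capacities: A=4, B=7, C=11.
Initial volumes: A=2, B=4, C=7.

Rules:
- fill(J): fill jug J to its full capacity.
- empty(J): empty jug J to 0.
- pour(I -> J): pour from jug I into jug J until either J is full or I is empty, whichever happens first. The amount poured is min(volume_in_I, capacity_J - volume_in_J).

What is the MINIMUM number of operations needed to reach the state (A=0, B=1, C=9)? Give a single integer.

Answer: 5

Derivation:
BFS from (A=2, B=4, C=7). One shortest path:
  1. fill(C) -> (A=2 B=4 C=11)
  2. pour(C -> A) -> (A=4 B=4 C=9)
  3. pour(A -> B) -> (A=1 B=7 C=9)
  4. empty(B) -> (A=1 B=0 C=9)
  5. pour(A -> B) -> (A=0 B=1 C=9)
Reached target in 5 moves.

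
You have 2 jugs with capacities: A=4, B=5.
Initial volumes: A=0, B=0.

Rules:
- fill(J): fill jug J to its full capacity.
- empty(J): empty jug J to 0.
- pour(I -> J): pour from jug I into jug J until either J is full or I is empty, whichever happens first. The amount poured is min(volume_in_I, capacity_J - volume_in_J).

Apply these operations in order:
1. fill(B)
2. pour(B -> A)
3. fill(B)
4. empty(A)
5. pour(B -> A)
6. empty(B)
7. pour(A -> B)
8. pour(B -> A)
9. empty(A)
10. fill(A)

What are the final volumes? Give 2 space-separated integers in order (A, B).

Answer: 4 0

Derivation:
Step 1: fill(B) -> (A=0 B=5)
Step 2: pour(B -> A) -> (A=4 B=1)
Step 3: fill(B) -> (A=4 B=5)
Step 4: empty(A) -> (A=0 B=5)
Step 5: pour(B -> A) -> (A=4 B=1)
Step 6: empty(B) -> (A=4 B=0)
Step 7: pour(A -> B) -> (A=0 B=4)
Step 8: pour(B -> A) -> (A=4 B=0)
Step 9: empty(A) -> (A=0 B=0)
Step 10: fill(A) -> (A=4 B=0)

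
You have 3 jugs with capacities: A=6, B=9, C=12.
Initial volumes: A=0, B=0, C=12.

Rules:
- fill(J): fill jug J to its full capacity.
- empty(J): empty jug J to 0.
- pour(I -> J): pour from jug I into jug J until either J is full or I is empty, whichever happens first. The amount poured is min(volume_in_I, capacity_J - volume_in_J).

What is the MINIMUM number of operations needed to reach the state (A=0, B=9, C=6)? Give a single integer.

Answer: 3

Derivation:
BFS from (A=0, B=0, C=12). One shortest path:
  1. fill(B) -> (A=0 B=9 C=12)
  2. pour(C -> A) -> (A=6 B=9 C=6)
  3. empty(A) -> (A=0 B=9 C=6)
Reached target in 3 moves.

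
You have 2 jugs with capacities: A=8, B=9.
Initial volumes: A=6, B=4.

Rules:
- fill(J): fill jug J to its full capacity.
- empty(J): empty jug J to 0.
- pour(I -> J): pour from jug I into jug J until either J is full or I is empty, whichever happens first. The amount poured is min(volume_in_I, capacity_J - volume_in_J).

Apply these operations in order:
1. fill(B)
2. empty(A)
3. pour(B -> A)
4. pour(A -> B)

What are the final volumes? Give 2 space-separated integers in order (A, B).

Answer: 0 9

Derivation:
Step 1: fill(B) -> (A=6 B=9)
Step 2: empty(A) -> (A=0 B=9)
Step 3: pour(B -> A) -> (A=8 B=1)
Step 4: pour(A -> B) -> (A=0 B=9)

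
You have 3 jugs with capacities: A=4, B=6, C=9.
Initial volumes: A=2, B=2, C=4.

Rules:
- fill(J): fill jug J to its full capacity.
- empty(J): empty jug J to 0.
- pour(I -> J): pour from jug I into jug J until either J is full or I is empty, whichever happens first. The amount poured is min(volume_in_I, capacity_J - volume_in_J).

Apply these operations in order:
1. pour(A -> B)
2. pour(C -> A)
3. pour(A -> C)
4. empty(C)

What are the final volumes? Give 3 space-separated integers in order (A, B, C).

Answer: 0 4 0

Derivation:
Step 1: pour(A -> B) -> (A=0 B=4 C=4)
Step 2: pour(C -> A) -> (A=4 B=4 C=0)
Step 3: pour(A -> C) -> (A=0 B=4 C=4)
Step 4: empty(C) -> (A=0 B=4 C=0)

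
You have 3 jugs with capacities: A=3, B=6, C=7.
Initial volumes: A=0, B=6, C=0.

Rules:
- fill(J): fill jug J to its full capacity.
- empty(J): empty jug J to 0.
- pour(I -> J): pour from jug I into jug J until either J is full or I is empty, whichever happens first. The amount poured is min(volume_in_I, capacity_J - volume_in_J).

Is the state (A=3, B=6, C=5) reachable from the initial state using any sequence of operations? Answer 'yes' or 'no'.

Answer: yes

Derivation:
BFS from (A=0, B=6, C=0):
  1. empty(B) -> (A=0 B=0 C=0)
  2. fill(C) -> (A=0 B=0 C=7)
  3. pour(C -> A) -> (A=3 B=0 C=4)
  4. pour(C -> B) -> (A=3 B=4 C=0)
  5. fill(C) -> (A=3 B=4 C=7)
  6. pour(C -> B) -> (A=3 B=6 C=5)
Target reached → yes.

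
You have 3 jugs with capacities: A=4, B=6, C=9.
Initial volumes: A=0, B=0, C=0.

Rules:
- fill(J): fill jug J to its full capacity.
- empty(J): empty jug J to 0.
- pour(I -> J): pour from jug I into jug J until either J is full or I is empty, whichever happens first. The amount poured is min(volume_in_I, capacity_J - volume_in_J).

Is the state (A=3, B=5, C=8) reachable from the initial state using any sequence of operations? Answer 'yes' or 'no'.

Answer: no

Derivation:
BFS explored all 230 reachable states.
Reachable set includes: (0,0,0), (0,0,1), (0,0,2), (0,0,3), (0,0,4), (0,0,5), (0,0,6), (0,0,7), (0,0,8), (0,0,9), (0,1,0), (0,1,1) ...
Target (A=3, B=5, C=8) not in reachable set → no.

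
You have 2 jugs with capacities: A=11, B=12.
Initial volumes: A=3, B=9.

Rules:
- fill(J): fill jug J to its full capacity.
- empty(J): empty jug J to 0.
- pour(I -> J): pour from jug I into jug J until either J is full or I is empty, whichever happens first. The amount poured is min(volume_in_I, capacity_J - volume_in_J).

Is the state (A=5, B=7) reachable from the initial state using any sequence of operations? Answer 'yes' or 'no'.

BFS explored all 47 reachable states.
Reachable set includes: (0,0), (0,1), (0,2), (0,3), (0,4), (0,5), (0,6), (0,7), (0,8), (0,9), (0,10), (0,11) ...
Target (A=5, B=7) not in reachable set → no.

Answer: no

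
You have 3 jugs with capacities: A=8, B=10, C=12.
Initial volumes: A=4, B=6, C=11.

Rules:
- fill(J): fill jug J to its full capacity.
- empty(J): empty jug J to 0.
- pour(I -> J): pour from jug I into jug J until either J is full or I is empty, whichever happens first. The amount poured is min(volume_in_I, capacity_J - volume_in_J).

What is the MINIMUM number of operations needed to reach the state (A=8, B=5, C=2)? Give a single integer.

BFS from (A=4, B=6, C=11). One shortest path:
  1. empty(B) -> (A=4 B=0 C=11)
  2. pour(A -> C) -> (A=3 B=0 C=12)
  3. pour(C -> B) -> (A=3 B=10 C=2)
  4. pour(B -> A) -> (A=8 B=5 C=2)
Reached target in 4 moves.

Answer: 4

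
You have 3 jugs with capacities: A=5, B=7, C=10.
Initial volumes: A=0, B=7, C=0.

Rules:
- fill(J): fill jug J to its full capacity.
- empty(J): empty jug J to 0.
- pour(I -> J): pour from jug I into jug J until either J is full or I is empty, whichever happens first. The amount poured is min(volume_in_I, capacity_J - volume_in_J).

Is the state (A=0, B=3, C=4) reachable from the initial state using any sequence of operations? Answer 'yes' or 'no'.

Answer: yes

Derivation:
BFS from (A=0, B=7, C=0):
  1. pour(B -> C) -> (A=0 B=0 C=7)
  2. fill(B) -> (A=0 B=7 C=7)
  3. pour(B -> C) -> (A=0 B=4 C=10)
  4. pour(B -> A) -> (A=4 B=0 C=10)
  5. pour(C -> B) -> (A=4 B=7 C=3)
  6. empty(B) -> (A=4 B=0 C=3)
  7. pour(C -> B) -> (A=4 B=3 C=0)
  8. pour(A -> C) -> (A=0 B=3 C=4)
Target reached → yes.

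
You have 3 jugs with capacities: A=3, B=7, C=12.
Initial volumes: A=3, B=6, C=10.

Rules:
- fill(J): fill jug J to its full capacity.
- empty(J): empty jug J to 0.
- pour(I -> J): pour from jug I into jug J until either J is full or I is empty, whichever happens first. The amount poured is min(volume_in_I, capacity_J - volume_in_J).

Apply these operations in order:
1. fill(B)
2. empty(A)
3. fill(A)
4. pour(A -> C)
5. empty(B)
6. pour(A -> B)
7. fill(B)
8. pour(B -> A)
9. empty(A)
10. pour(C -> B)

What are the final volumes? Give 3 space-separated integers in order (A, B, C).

Step 1: fill(B) -> (A=3 B=7 C=10)
Step 2: empty(A) -> (A=0 B=7 C=10)
Step 3: fill(A) -> (A=3 B=7 C=10)
Step 4: pour(A -> C) -> (A=1 B=7 C=12)
Step 5: empty(B) -> (A=1 B=0 C=12)
Step 6: pour(A -> B) -> (A=0 B=1 C=12)
Step 7: fill(B) -> (A=0 B=7 C=12)
Step 8: pour(B -> A) -> (A=3 B=4 C=12)
Step 9: empty(A) -> (A=0 B=4 C=12)
Step 10: pour(C -> B) -> (A=0 B=7 C=9)

Answer: 0 7 9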